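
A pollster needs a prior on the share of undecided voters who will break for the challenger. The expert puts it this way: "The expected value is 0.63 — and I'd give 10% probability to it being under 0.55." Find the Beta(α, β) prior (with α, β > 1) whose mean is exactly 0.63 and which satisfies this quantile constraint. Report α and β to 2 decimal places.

α ≈ 38.32, β ≈ 22.51

With mean 0.63 fixed, write α = 0.63s, β = 0.37s where s = α+β.
Need P(θ < 0.55) = 0.1 under Beta(0.63s, 0.37s). Normal approximation: (q−m)/√(m(1−m)/s) ≈ z_{0.1} = -1.28, so s ≈ 0.63·0.37·(-1.28)²/(0.55−0.63)² = 59.8.
At s = 59.8: P(θ<0.55) ≈ 0.102. Adjusting to match 0.1 gives s ≈ 60.83.
So α = 0.63·60.83 ≈ 38.32, β = 0.37·60.83 ≈ 22.51.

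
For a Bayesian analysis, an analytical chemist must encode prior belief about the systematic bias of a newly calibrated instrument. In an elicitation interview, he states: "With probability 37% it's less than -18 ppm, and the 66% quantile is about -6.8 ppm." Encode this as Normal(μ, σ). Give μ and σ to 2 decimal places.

For Normal(μ,σ), the p-quantile is μ + z_p·σ. Here z_{0.37} = -0.3319, z_{0.66} = 0.4125.
So -18 = μ − 0.3319σ and -6.8 = μ + 0.4125σ.
Subtracting: σ = (-6.8 − -18)/(0.4125 − (-0.3319)) = 15.05.
Then μ = -18 − (-0.3319)·15.05 = -13.01.

μ = -13.01, σ = 15.05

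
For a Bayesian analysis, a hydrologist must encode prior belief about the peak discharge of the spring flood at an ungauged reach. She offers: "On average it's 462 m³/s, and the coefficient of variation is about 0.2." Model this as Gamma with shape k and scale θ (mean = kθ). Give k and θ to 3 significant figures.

For Gamma(k, scale θ): mean = kθ, variance = kθ², so CV = 1/√k.
CV = 0.2, hence k = 1/CV² = 25.
Then θ = mean/k = 462/25 = 18.5.

k ≈ 25, θ ≈ 18.5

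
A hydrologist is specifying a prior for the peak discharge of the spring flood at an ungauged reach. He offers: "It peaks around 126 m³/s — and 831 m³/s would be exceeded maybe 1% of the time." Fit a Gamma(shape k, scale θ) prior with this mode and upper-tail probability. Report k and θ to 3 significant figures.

k ≈ 2.01, θ ≈ 125

Gamma(k,θ) with k>1 has mode (k−1)θ, so θ = 126/(k−1).
Need P(X < 831) = 0.99 with θ tied to k this way. Start at k = 2, θ = 126: P(X<831) ≈ 0.990.
Too low — raise k to concentrate. Iterating converges to k ≈ 2.01.
Then θ = 126/(2.01−1) ≈ 125.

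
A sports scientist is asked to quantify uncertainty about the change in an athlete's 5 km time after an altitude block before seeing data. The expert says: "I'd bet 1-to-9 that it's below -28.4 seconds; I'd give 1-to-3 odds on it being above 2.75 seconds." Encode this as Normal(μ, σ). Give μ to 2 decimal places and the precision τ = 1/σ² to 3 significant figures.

For Normal(μ,σ), the p-quantile is μ + z_p·σ. Here z_{0.1} = -1.282, z_{0.75} = 0.6745.
So -28.4 = μ − 1.282σ and 2.75 = μ + 0.6745σ.
Subtracting: σ = (2.75 − -28.4)/(0.6745 − (-1.282)) = 15.93.
Then μ = -28.4 − (-1.282)·15.93 = -7.99.
Precision τ = 1/σ² = 1/15.93² = 0.00394.

μ = -7.99, τ = 0.00394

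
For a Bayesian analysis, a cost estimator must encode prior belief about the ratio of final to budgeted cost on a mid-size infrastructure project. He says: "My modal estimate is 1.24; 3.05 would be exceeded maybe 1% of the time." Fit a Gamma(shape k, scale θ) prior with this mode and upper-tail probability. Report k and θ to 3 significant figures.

Gamma(k,θ) with k>1 has mode (k−1)θ, so θ = 1.24/(k−1).
Need P(X < 3.05) = 0.99 with θ tied to k this way. Start at k = 2, θ = 1.24: P(X<3.05) ≈ 0.704.
Too low — raise k to concentrate. Iterating converges to k ≈ 6.81.
Then θ = 1.24/(6.81−1) ≈ 0.213.

k ≈ 6.81, θ ≈ 0.213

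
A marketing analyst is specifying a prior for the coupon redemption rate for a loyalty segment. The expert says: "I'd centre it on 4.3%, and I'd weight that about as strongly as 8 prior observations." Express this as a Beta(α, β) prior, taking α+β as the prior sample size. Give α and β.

Under the effective-sample-size interpretation, Beta(α, β) has prior mean α/(α+β) and prior sample size α+β.
So α+β = 8 and α/(α+β) = 0.043, giving α = 0.043·8 = 0.344 and β = 8 − 0.344 = 7.656.

α = 0.344, β = 7.656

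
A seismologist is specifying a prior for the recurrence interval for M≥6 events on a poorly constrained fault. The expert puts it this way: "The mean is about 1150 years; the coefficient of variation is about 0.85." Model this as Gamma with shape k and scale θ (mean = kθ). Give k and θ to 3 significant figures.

For Gamma(k, scale θ): mean = kθ, variance = kθ², so CV = 1/√k.
CV = 0.85, hence k = 1/CV² = 1.38.
Then θ = mean/k = 1150/1.38 = 831.

k ≈ 1.38, θ ≈ 831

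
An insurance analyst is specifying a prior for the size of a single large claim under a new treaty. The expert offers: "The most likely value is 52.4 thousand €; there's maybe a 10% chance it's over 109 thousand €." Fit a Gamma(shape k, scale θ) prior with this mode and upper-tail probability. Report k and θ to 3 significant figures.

k ≈ 4.58, θ ≈ 14.6

Gamma(k,θ) with k>1 has mode (k−1)θ, so θ = 52.4/(k−1).
Need P(X < 109) = 0.9 with θ tied to k this way. Start at k = 2, θ = 52.4: P(X<109) ≈ 0.615.
Too low — raise k to concentrate. Iterating converges to k ≈ 4.58.
Then θ = 52.4/(4.58−1) ≈ 14.6.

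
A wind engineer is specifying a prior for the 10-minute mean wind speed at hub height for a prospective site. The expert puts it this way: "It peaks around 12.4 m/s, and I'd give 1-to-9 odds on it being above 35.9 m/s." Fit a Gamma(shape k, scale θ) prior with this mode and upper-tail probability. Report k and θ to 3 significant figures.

Gamma(k,θ) with k>1 has mode (k−1)θ, so θ = 12.4/(k−1).
Need P(X < 35.9) = 0.9 with θ tied to k this way. Start at k = 2, θ = 12.4: P(X<35.9) ≈ 0.785.
Too low — raise k to concentrate. Iterating converges to k ≈ 2.69.
Then θ = 12.4/(2.69−1) ≈ 7.35.

k ≈ 2.69, θ ≈ 7.35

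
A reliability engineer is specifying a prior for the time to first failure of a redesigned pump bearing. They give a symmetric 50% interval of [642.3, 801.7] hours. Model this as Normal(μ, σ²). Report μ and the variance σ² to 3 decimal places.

A symmetric 50% interval runs μ ± z·σ with z = 0.6745.
Half-width = 79.7, so σ = 79.7/0.6745 = 118.1634 and σ² = 13962.588.
μ is the interval midpoint, 722.000.

μ = 722.000, σ² = 13962.588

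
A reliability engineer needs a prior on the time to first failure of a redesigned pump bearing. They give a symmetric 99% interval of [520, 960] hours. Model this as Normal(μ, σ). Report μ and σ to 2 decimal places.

A symmetric 99% interval runs μ ± z·σ with z = 2.576.
Half-width = 220, so σ = 220/2.576 = 85.41.
μ is the interval midpoint, 740.00.

μ = 740.00, σ = 85.41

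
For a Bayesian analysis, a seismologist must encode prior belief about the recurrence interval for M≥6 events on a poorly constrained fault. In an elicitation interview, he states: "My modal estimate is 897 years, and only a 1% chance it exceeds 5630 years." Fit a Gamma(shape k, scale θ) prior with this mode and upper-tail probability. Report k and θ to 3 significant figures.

k ≈ 2.08, θ ≈ 829

Gamma(k,θ) with k>1 has mode (k−1)θ, so θ = 897/(k−1).
Need P(X < 5630) = 0.99 with θ tied to k this way. Start at k = 2, θ = 897: P(X<5630) ≈ 0.986.
Too low — raise k to concentrate. Iterating converges to k ≈ 2.08.
Then θ = 897/(2.08−1) ≈ 829.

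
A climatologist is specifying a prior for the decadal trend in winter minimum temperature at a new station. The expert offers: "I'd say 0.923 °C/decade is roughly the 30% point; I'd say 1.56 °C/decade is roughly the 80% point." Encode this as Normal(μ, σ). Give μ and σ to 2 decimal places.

μ = 1.17, σ = 0.47

For Normal(μ,σ), the p-quantile is μ + z_p·σ. Here z_{0.3} = -0.5244, z_{0.8} = 0.8416.
So 0.923 = μ − 0.5244σ and 1.56 = μ + 0.8416σ.
Subtracting: σ = (1.56 − 0.923)/(0.8416 − (-0.5244)) = 0.47.
Then μ = 0.923 − (-0.5244)·0.47 = 1.17.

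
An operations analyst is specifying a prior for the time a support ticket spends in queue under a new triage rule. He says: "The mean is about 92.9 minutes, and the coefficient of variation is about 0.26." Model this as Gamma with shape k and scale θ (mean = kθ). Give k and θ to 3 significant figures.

k ≈ 14.8, θ ≈ 6.28

For Gamma(k, scale θ): mean = kθ, variance = kθ², so CV = 1/√k.
CV = 0.26, hence k = 1/CV² = 14.8.
Then θ = mean/k = 92.9/14.8 = 6.28.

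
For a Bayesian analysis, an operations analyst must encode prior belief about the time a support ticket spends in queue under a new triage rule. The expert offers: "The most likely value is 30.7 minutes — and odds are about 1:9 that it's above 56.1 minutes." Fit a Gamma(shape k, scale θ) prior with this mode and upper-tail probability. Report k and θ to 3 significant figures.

k ≈ 6.25, θ ≈ 5.85

Gamma(k,θ) with k>1 has mode (k−1)θ, so θ = 30.7/(k−1).
Need P(X < 56.1) = 0.9 with θ tied to k this way. Start at k = 2, θ = 30.7: P(X<56.1) ≈ 0.545.
Too low — raise k to concentrate. Iterating converges to k ≈ 6.25.
Then θ = 30.7/(6.25−1) ≈ 5.85.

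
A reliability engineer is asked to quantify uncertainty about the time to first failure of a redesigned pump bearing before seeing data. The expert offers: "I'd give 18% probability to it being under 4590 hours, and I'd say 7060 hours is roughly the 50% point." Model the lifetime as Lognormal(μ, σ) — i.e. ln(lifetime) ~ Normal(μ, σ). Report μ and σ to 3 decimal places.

If T ~ Lognormal(μ,σ) then ln T ~ Normal(μ,σ), so the p-quantile of ln T is μ + z_p·σ.
ln(4590) = 8.432 and ln(7060) = 8.862; z_{0.18} = -0.9154, z_{0.5} = 0.
σ = (8.862 − 8.432)/(0 − (-0.9154)) = 0.470.
μ = 8.432 − (-0.9154)·0.470 = 8.862.

μ ≈ 8.862, σ ≈ 0.470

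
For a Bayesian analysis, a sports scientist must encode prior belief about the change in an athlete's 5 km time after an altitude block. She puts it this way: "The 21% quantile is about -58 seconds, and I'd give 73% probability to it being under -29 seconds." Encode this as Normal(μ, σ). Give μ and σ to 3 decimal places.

The p-quantile of Normal(μ,σ) is μ + z_p·σ, with z_{0.21} = -0.8064 and z_{0.73} = 0.6128.
Eliminate σ: μ = (z₂·x₁ − z₁·x₂)/(z₂ − z₁) = (0.6128·-58 − (-0.8064)·-29)/1.419 = -41.522.
Then σ = (x₂ − x₁)/(z₂ − z₁) = (-29 − -58)/1.419 = 20.434.

μ = -41.522, σ = 20.434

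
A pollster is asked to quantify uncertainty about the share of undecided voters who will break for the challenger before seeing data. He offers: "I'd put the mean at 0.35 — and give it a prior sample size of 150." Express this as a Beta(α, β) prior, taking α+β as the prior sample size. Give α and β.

α = 52.5, β = 97.5

Under the effective-sample-size interpretation, Beta(α, β) has prior mean α/(α+β) and prior sample size α+β.
So α+β = 150 and α/(α+β) = 0.35, giving α = 0.35·150 = 52.5 and β = 150 − 52.5 = 97.5.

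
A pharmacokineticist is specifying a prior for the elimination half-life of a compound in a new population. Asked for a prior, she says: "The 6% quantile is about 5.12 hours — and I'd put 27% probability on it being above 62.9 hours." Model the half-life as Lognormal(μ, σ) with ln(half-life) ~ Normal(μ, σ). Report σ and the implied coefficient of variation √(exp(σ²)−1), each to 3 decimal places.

If T ~ Lognormal(μ,σ) then ln T ~ Normal(μ,σ), so the p-quantile of ln T is μ + z_p·σ.
ln(5.12) = 1.633 and ln(62.9) = 4.142; z_{0.06} = -1.555, z_{0.73} = 0.6128.
σ = (4.142 − 1.633)/(0.6128 − (-1.555)) = 1.157.
μ = 1.633 − (-1.555)·1.157 = 3.432.
CV = √(exp(σ²)−1) = √(exp(1.3392)−1) = 1.678.

σ ≈ 1.157, CV ≈ 1.678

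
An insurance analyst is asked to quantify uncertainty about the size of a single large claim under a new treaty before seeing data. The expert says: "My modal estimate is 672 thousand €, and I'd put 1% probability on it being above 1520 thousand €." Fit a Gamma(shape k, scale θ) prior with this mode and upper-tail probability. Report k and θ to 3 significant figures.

Gamma(k,θ) with k>1 has mode (k−1)θ, so θ = 672/(k−1).
Need P(X < 1520) = 0.99 with θ tied to k this way. Start at k = 2, θ = 672: P(X<1520) ≈ 0.660.
Too low — raise k to concentrate. Iterating converges to k ≈ 8.2.
Then θ = 672/(8.2−1) ≈ 93.4.

k ≈ 8.2, θ ≈ 93.4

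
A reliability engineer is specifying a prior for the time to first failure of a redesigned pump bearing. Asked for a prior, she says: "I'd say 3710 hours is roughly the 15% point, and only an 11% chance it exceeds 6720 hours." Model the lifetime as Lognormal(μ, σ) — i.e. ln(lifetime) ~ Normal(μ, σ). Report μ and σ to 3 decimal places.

μ ≈ 8.491, σ ≈ 0.263

If T ~ Lognormal(μ,σ) then ln T ~ Normal(μ,σ), so the p-quantile of ln T is μ + z_p·σ.
ln(3710) = 8.219 and ln(6720) = 8.813; z_{0.15} = -1.036, z_{0.89} = 1.227.
σ = (8.813 − 8.219)/(1.227 − (-1.036)) = 0.263.
μ = 8.219 − (-1.036)·0.263 = 8.491.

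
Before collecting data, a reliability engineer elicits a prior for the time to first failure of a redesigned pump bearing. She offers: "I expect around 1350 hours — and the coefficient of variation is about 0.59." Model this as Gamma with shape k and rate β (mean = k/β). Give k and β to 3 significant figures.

For Gamma(k, rate β): mean = k/β, variance = k/β², so CV = 1/√k.
CV = 0.59, hence k = 1/CV² = 2.87.
Then β = k/mean = 2.87/1350 = 0.00213.

k ≈ 2.87, β ≈ 0.00213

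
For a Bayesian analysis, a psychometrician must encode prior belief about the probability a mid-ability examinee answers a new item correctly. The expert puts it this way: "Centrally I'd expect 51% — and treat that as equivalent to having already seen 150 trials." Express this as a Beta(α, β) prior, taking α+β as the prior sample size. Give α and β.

Under the effective-sample-size interpretation, Beta(α, β) has prior mean α/(α+β) and prior sample size α+β.
So α+β = 150 and α/(α+β) = 0.51, giving α = 0.51·150 = 76.5 and β = 150 − 76.5 = 73.5.

α = 76.5, β = 73.5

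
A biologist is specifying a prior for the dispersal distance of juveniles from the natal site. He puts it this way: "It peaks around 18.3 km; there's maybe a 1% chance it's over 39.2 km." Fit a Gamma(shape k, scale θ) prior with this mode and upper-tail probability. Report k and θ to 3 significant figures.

k ≈ 9.35, θ ≈ 2.19

Gamma(k,θ) with k>1 has mode (k−1)θ, so θ = 18.3/(k−1).
Need P(X < 39.2) = 0.99 with θ tied to k this way. Start at k = 2, θ = 18.3: P(X<39.2) ≈ 0.631.
Too low — raise k to concentrate. Iterating converges to k ≈ 9.35.
Then θ = 18.3/(9.35−1) ≈ 2.19.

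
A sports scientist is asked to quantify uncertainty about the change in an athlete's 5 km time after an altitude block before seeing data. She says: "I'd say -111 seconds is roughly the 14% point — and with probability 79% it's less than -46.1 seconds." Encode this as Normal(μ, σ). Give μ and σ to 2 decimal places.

The p-quantile of Normal(μ,σ) is μ + z_p·σ, with z_{0.14} = -1.08 and z_{0.79} = 0.8064.
Eliminate σ: μ = (z₂·x₁ − z₁·x₂)/(z₂ − z₁) = (0.8064·-111 − (-1.08)·-46.1)/1.887 = -73.84.
Then σ = (x₂ − x₁)/(z₂ − z₁) = (-46.1 − -111)/1.887 = 34.40.

μ = -73.84, σ = 34.40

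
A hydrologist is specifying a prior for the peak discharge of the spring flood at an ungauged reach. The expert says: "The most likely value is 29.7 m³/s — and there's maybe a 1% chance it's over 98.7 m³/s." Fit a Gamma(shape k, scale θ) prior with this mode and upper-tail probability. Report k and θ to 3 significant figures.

k ≈ 4.04, θ ≈ 9.76

Gamma(k,θ) with k>1 has mode (k−1)θ, so θ = 29.7/(k−1).
Need P(X < 98.7) = 0.99 with θ tied to k this way. Start at k = 2, θ = 29.7: P(X<98.7) ≈ 0.844.
Too low — raise k to concentrate. Iterating converges to k ≈ 4.04.
Then θ = 29.7/(4.04−1) ≈ 9.76.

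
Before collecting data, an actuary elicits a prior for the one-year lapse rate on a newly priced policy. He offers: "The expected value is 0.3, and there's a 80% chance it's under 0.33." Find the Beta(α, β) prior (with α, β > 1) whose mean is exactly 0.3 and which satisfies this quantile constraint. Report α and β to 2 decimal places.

With mean 0.3 fixed, write α = 0.3s, β = 0.7s where s = α+β.
Need P(θ < 0.33) = 0.8 under Beta(0.3s, 0.7s). Normal approximation: (q−m)/√(m(1−m)/s) ≈ z_{0.8} = 0.842, so s ≈ 0.3·0.7·(0.842)²/(0.33−0.3)² = 165.3.
At s = 165.3: P(θ<0.33) ≈ 0.802. Adjusting to match 0.8 gives s ≈ 162.57.
So α = 0.3·162.57 ≈ 48.77, β = 0.7·162.57 ≈ 113.80.

α ≈ 48.77, β ≈ 113.80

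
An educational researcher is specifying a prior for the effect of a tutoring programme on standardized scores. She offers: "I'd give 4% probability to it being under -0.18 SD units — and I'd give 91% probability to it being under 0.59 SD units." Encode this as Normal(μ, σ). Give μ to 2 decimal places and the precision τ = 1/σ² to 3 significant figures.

For Normal(μ,σ), the p-quantile is μ + z_p·σ. Here z_{0.04} = -1.751, z_{0.91} = 1.341.
So -0.18 = μ − 1.751σ and 0.59 = μ + 1.341σ.
Subtracting: σ = (0.59 − -0.18)/(1.341 − (-1.751)) = 0.25.
Then μ = -0.18 − (-1.751)·0.25 = 0.26.
Precision τ = 1/σ² = 1/0.2491² = 16.1.

μ = 0.26, τ = 16.1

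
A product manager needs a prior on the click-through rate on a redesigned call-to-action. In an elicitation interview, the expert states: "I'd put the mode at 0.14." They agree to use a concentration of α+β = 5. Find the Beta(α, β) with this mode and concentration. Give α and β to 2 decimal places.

For α,β > 1 the Beta mode is (α−1)/(α+β−2). With α+β = 5, the mode is (α−1)/3.
Set (α−1)/3 = 0.14 → α = 1 + 0.14·3 = 1.42.
β = 5 − α = 3.58.

α = 1.42, β = 3.58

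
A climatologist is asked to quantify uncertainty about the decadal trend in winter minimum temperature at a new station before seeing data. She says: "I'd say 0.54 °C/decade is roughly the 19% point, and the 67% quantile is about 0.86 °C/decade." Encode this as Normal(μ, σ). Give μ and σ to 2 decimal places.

μ = 0.75, σ = 0.24

For Normal(μ,σ), the p-quantile is μ + z_p·σ. Here z_{0.19} = -0.8779, z_{0.67} = 0.4399.
So 0.54 = μ − 0.8779σ and 0.86 = μ + 0.4399σ.
Subtracting: σ = (0.86 − 0.54)/(0.4399 − (-0.8779)) = 0.24.
Then μ = 0.54 − (-0.8779)·0.24 = 0.75.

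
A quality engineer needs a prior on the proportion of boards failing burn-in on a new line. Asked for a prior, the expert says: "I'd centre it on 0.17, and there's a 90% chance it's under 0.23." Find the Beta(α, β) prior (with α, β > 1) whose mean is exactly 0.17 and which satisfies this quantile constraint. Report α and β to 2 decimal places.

With mean 0.17 fixed, write α = 0.17s, β = 0.83s where s = α+β.
Need P(θ < 0.23) = 0.9 under Beta(0.17s, 0.83s). Normal approximation: (q−m)/√(m(1−m)/s) ≈ z_{0.9} = 1.28, so s ≈ 0.17·0.83·(1.28)²/(0.23−0.17)² = 64.4.
At s = 64.4: P(θ<0.23) ≈ 0.895. Adjusting to match 0.9 gives s ≈ 67.92.
So α = 0.17·67.92 ≈ 11.55, β = 0.83·67.92 ≈ 56.37.

α ≈ 11.55, β ≈ 56.37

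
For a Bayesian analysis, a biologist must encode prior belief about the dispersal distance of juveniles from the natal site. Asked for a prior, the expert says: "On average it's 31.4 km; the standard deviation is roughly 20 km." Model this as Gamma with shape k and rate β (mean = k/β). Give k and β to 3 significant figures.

For Gamma(k, rate β): mean = k/β, variance = k/β², so CV = 1/√k.
CV = SD/mean = 20/31.4 = 0.6369, hence k = 1/CV² = 2.46.
Then β = k/mean = 2.46/31.4 = 0.0785.

k ≈ 2.46, β ≈ 0.0785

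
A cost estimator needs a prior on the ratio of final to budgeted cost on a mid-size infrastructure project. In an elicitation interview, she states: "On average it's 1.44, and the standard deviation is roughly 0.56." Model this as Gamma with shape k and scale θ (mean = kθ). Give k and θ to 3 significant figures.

k ≈ 6.61, θ ≈ 0.218

For Gamma(k, scale θ): mean = kθ, variance = kθ², so CV = 1/√k.
CV = SD/mean = 0.56/1.44 = 0.3889, hence k = 1/CV² = 6.61.
Then θ = mean/k = 1.44/6.61 = 0.218.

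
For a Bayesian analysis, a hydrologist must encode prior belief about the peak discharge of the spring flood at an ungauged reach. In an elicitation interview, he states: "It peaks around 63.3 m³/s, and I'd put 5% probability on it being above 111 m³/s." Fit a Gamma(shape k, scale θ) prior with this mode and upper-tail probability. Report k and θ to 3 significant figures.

k ≈ 9.84, θ ≈ 7.16

Gamma(k,θ) with k>1 has mode (k−1)θ, so θ = 63.3/(k−1).
Need P(X < 111) = 0.95 with θ tied to k this way. Start at k = 2, θ = 63.3: P(X<111) ≈ 0.523.
Too low — raise k to concentrate. Iterating converges to k ≈ 9.84.
Then θ = 63.3/(9.84−1) ≈ 7.16.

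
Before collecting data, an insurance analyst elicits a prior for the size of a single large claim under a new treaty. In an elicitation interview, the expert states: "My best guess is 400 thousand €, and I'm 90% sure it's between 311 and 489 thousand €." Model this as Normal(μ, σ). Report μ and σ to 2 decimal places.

μ = 400.00, σ = 54.11

A symmetric 90% interval runs μ ± z·σ with z = 1.645.
Half-width = 89, so σ = 89/1.645 = 54.11.
μ is the stated best guess, 400.00.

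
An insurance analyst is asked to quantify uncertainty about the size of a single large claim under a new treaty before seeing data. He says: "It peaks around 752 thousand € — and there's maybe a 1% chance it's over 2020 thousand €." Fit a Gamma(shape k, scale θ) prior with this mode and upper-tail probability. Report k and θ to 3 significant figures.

Gamma(k,θ) with k>1 has mode (k−1)θ, so θ = 752/(k−1).
Need P(X < 2020) = 0.99 with θ tied to k this way. Start at k = 2, θ = 752: P(X<2020) ≈ 0.749.
Too low — raise k to concentrate. Iterating converges to k ≈ 5.73.
Then θ = 752/(5.73−1) ≈ 159.

k ≈ 5.73, θ ≈ 159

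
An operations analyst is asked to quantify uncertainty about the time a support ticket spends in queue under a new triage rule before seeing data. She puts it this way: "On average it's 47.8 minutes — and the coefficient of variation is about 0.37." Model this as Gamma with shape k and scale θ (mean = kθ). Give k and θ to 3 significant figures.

k ≈ 7.3, θ ≈ 6.54

For Gamma(k, scale θ): mean = kθ, variance = kθ², so CV = 1/√k.
CV = 0.37, hence k = 1/CV² = 7.3.
Then θ = mean/k = 47.8/7.3 = 6.54.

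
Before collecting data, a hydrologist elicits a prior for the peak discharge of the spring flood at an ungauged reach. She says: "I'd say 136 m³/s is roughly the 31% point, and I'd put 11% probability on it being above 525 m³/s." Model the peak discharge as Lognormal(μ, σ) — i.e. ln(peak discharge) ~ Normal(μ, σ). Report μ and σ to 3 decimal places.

μ ≈ 5.302, σ ≈ 0.784

If T ~ Lognormal(μ,σ) then ln T ~ Normal(μ,σ), so the p-quantile of ln T is μ + z_p·σ.
ln(136) = 4.913 and ln(525) = 6.263; z_{0.31} = -0.4959, z_{0.89} = 1.227.
σ = (6.263 − 4.913)/(1.227 − (-0.4959)) = 0.784.
μ = 4.913 − (-0.4959)·0.784 = 5.302.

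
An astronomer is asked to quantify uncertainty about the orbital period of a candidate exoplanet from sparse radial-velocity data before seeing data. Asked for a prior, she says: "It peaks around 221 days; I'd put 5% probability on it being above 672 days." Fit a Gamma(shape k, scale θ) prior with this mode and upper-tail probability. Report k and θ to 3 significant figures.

Gamma(k,θ) with k>1 has mode (k−1)θ, so θ = 221/(k−1).
Need P(X < 672) = 0.95 with θ tied to k this way. Start at k = 2, θ = 221: P(X<672) ≈ 0.807.
Too low — raise k to concentrate. Iterating converges to k ≈ 3.14.
Then θ = 221/(3.14−1) ≈ 103.

k ≈ 3.14, θ ≈ 103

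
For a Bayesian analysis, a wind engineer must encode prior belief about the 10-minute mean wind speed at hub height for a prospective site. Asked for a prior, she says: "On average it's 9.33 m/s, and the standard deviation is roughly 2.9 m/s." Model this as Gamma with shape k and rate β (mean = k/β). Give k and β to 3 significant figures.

k ≈ 10.4, β ≈ 1.11

For Gamma(k, rate β): mean = k/β, variance = k/β², so CV = 1/√k.
CV = SD/mean = 2.9/9.33 = 0.3108, hence k = 1/CV² = 10.4.
Then β = k/mean = 10.4/9.33 = 1.11.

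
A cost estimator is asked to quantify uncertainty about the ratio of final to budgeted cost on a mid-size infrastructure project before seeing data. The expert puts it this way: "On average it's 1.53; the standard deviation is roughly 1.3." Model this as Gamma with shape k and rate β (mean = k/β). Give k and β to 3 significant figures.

k ≈ 1.39, β ≈ 0.905

For Gamma(k, rate β): mean = k/β, variance = k/β², so CV = 1/√k.
CV = SD/mean = 1.3/1.53 = 0.8497, hence k = 1/CV² = 1.39.
Then β = k/mean = 1.39/1.53 = 0.905.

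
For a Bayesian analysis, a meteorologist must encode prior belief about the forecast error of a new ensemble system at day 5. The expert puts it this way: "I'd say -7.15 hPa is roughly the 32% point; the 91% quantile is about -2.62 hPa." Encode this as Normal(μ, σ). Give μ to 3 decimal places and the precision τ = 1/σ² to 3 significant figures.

The p-quantile of Normal(μ,σ) is μ + z_p·σ, with z_{0.32} = -0.4677 and z_{0.91} = 1.341.
Eliminate σ: μ = (z₂·x₁ − z₁·x₂)/(z₂ − z₁) = (1.341·-7.15 − (-0.4677)·-2.62)/1.808 = -5.978.
Then σ = (x₂ − x₁)/(z₂ − z₁) = (-2.62 − -7.15)/1.808 = 2.505.
Precision τ = 1/σ² = 1/2.505² = 0.159.

μ = -5.978, τ = 0.159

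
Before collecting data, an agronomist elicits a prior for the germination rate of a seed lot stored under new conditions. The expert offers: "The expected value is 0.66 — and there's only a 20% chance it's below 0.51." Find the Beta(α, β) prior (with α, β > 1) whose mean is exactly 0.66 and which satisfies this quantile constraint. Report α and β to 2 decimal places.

α ≈ 4.41, β ≈ 2.27

With mean 0.66 fixed, write α = 0.66s, β = 0.34s where s = α+β.
Need P(θ < 0.51) = 0.2 under Beta(0.66s, 0.34s). Normal approximation: (q−m)/√(m(1−m)/s) ≈ z_{0.2} = -0.842, so s ≈ 0.66·0.34·(-0.842)²/(0.51−0.66)² = 7.1.
At s = 7.1: P(θ<0.51) ≈ 0.194. Adjusting to match 0.2 gives s ≈ 6.68.
So α = 0.66·6.68 ≈ 4.41, β = 0.34·6.68 ≈ 2.27.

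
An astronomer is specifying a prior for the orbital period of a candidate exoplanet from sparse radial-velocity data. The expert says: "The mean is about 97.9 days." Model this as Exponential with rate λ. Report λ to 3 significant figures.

λ ≈ 0.0102

Exponential mean = 1/λ, so λ = 1/97.9 = 0.0102.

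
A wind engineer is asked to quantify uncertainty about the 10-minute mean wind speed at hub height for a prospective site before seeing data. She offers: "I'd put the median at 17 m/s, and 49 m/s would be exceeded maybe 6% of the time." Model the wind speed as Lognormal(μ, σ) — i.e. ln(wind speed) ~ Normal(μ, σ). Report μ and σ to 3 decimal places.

If T ~ Lognormal(μ,σ) then ln T ~ Normal(μ,σ), so the p-quantile of ln T is μ + z_p·σ.
ln(17) = 2.833 and ln(49) = 3.892; z_{0.5} = 0, z_{0.94} = 1.555.
σ = (3.892 − 2.833)/(1.555 − (0)) = 0.681.
μ = 2.833 − (0)·0.681 = 2.833.

μ ≈ 2.833, σ ≈ 0.681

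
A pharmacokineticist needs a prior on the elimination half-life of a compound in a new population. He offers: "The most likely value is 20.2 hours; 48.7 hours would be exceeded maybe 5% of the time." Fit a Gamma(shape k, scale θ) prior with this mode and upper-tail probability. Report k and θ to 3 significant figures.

Gamma(k,θ) with k>1 has mode (k−1)θ, so θ = 20.2/(k−1).
Need P(X < 48.7) = 0.95 with θ tied to k this way. Start at k = 2, θ = 20.2: P(X<48.7) ≈ 0.694.
Too low — raise k to concentrate. Iterating converges to k ≈ 4.52.
Then θ = 20.2/(4.52−1) ≈ 5.74.

k ≈ 4.52, θ ≈ 5.74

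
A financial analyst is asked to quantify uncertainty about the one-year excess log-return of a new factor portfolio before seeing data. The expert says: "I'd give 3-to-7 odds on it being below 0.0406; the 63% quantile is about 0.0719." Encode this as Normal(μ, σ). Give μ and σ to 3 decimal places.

For Normal(μ,σ), the p-quantile is μ + z_p·σ. Here z_{0.3} = -0.5244, z_{0.63} = 0.3319.
So 0.0406 = μ − 0.5244σ and 0.0719 = μ + 0.3319σ.
Subtracting: σ = (0.0719 − 0.0406)/(0.3319 − (-0.5244)) = 0.037.
Then μ = 0.0406 − (-0.5244)·0.037 = 0.060.

μ = 0.060, σ = 0.037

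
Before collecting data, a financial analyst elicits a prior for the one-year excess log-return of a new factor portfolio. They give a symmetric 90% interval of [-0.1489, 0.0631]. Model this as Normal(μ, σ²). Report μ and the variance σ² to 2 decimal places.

μ = -0.04, σ² = 0.00

A symmetric 90% interval runs μ ± z·σ with z = 1.645.
Half-width = 0.106, so σ = 0.106/1.645 = 0.064 and σ² = 0.00.
μ is the interval midpoint, -0.04.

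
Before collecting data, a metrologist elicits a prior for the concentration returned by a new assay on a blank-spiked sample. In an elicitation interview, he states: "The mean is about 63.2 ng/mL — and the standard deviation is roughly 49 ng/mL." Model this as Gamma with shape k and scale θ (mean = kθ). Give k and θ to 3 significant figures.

For Gamma(k, scale θ): mean = kθ, variance = kθ², so CV = 1/√k.
CV = SD/mean = 49/63.2 = 0.7753, hence k = 1/CV² = 1.66.
Then θ = mean/k = 63.2/1.66 = 38.

k ≈ 1.66, θ ≈ 38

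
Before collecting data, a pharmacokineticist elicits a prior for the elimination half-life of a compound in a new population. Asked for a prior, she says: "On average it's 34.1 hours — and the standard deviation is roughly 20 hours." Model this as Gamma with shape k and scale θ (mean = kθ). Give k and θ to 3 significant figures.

For Gamma(k, scale θ): mean = kθ, variance = kθ², so CV = 1/√k.
CV = SD/mean = 20/34.1 = 0.5865, hence k = 1/CV² = 2.91.
Then θ = mean/k = 34.1/2.91 = 11.7.

k ≈ 2.91, θ ≈ 11.7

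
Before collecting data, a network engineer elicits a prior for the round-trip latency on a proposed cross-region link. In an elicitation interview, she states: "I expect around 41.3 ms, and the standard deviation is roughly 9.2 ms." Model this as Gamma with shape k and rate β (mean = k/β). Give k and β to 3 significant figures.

For Gamma(k, rate β): mean = k/β, variance = k/β², so CV = 1/√k.
CV = SD/mean = 9.2/41.3 = 0.2228, hence k = 1/CV² = 20.2.
Then β = k/mean = 20.2/41.3 = 0.488.

k ≈ 20.2, β ≈ 0.488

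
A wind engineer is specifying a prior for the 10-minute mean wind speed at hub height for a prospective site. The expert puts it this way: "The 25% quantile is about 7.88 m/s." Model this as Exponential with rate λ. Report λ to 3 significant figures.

P(T < 7.88) = 1 − e^(−λ·7.88) = 0.25, so λ = −ln(1−0.25)/7.88 = −ln(0.75)/7.88 = 0.0365.

λ ≈ 0.0365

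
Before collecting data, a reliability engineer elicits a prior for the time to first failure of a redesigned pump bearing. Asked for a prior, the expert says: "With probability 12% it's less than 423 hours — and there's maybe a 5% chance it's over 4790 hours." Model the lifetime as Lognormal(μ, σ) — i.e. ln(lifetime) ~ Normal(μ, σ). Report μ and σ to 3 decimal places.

If T ~ Lognormal(μ,σ) then ln T ~ Normal(μ,σ), so the p-quantile of ln T is μ + z_p·σ.
ln(423) = 6.047 and ln(4790) = 8.474; z_{0.12} = -1.175, z_{0.95} = 1.645.
σ = (8.474 − 6.047)/(1.645 − (-1.175)) = 0.861.
μ = 6.047 − (-1.175)·0.861 = 7.059.

μ ≈ 7.059, σ ≈ 0.861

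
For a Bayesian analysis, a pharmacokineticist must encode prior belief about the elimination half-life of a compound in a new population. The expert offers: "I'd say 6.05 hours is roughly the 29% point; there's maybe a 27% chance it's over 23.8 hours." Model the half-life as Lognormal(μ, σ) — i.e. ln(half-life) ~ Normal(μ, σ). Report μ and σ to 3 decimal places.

If T ~ Lognormal(μ,σ) then ln T ~ Normal(μ,σ), so the p-quantile of ln T is μ + z_p·σ.
ln(6.05) = 1.8 and ln(23.8) = 3.17; z_{0.29} = -0.5534, z_{0.73} = 0.6128.
σ = (3.17 − 1.8)/(0.6128 − (-0.5534)) = 1.174.
μ = 1.8 − (-0.5534)·1.174 = 2.450.

μ ≈ 2.450, σ ≈ 1.174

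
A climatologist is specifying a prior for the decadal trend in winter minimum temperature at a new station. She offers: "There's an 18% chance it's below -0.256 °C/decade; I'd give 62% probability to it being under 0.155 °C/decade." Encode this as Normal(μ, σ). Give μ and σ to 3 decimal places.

μ = 0.052, σ = 0.337

The p-quantile of Normal(μ,σ) is μ + z_p·σ, with z_{0.18} = -0.9154 and z_{0.62} = 0.3055.
Eliminate σ: μ = (z₂·x₁ − z₁·x₂)/(z₂ − z₁) = (0.3055·-0.256 − (-0.9154)·0.155)/1.221 = 0.052.
Then σ = (x₂ − x₁)/(z₂ − z₁) = (0.155 − -0.256)/1.221 = 0.337.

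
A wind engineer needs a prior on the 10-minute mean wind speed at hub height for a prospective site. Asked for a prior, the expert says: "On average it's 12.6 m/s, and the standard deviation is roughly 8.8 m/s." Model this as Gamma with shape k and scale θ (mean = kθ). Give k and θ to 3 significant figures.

For Gamma(k, scale θ): mean = kθ, variance = kθ², so CV = 1/√k.
CV = SD/mean = 8.8/12.6 = 0.6984, hence k = 1/CV² = 2.05.
Then θ = mean/k = 12.6/2.05 = 6.15.

k ≈ 2.05, θ ≈ 6.15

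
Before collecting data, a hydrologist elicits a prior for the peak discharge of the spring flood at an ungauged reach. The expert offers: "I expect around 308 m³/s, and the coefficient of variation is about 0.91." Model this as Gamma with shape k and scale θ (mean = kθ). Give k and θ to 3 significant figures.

For Gamma(k, scale θ): mean = kθ, variance = kθ², so CV = 1/√k.
CV = 0.91, hence k = 1/CV² = 1.21.
Then θ = mean/k = 308/1.21 = 255.

k ≈ 1.21, θ ≈ 255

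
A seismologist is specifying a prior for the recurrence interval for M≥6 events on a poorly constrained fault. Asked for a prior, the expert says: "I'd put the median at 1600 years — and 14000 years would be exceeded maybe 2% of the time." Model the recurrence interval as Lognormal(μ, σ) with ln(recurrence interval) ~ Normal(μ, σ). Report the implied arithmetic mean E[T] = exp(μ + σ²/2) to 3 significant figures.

E[T] ≈ 2790 years

If T ~ Lognormal(μ,σ) then ln T ~ Normal(μ,σ), so the p-quantile of ln T is μ + z_p·σ.
ln(1600) = 7.378 and ln(14000) = 9.547; z_{0.5} = 0, z_{0.98} = 2.054.
σ = (9.547 − 7.378)/(2.054 − (0)) = 1.056.
μ = 7.378 − (0)·1.056 = 7.378.
E[T] = exp(μ + σ²/2) = exp(7.378 + 0.5577) = 2790 years.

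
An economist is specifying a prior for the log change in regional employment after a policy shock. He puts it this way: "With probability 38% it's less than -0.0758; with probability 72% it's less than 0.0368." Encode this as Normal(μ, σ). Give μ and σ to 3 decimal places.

For Normal(μ,σ), the p-quantile is μ + z_p·σ. Here z_{0.38} = -0.3055, z_{0.72} = 0.5828.
So -0.0758 = μ − 0.3055σ and 0.0368 = μ + 0.5828σ.
Subtracting: σ = (0.0368 − -0.0758)/(0.5828 − (-0.3055)) = 0.127.
Then μ = -0.0758 − (-0.3055)·0.127 = -0.037.

μ = -0.037, σ = 0.127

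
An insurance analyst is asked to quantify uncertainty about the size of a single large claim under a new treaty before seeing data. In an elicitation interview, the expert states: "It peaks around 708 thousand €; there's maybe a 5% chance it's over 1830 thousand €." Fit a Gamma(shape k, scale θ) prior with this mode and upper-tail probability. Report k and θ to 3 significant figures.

Gamma(k,θ) with k>1 has mode (k−1)θ, so θ = 708/(k−1).
Need P(X < 1830) = 0.95 with θ tied to k this way. Start at k = 2, θ = 708: P(X<1830) ≈ 0.730.
Too low — raise k to concentrate. Iterating converges to k ≈ 4.
Then θ = 708/(4−1) ≈ 236.

k ≈ 4, θ ≈ 236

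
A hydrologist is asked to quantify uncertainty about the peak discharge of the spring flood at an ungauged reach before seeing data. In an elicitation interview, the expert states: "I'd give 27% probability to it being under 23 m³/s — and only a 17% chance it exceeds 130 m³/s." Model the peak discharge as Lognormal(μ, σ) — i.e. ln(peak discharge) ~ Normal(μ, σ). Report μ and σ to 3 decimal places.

μ ≈ 3.813, σ ≈ 1.105

If T ~ Lognormal(μ,σ) then ln T ~ Normal(μ,σ), so the p-quantile of ln T is μ + z_p·σ.
ln(23) = 3.135 and ln(130) = 4.868; z_{0.27} = -0.6128, z_{0.83} = 0.9542.
σ = (4.868 − 3.135)/(0.9542 − (-0.6128)) = 1.105.
μ = 3.135 − (-0.6128)·1.105 = 3.813.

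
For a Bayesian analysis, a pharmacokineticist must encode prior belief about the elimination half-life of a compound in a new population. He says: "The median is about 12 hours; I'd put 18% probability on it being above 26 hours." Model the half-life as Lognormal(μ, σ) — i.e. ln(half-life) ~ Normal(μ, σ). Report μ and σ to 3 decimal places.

μ ≈ 2.485, σ ≈ 0.845

If T ~ Lognormal(μ,σ) then ln T ~ Normal(μ,σ), so the p-quantile of ln T is μ + z_p·σ.
ln(12) = 2.485 and ln(26) = 3.258; z_{0.5} = 0, z_{0.82} = 0.9154.
σ = (3.258 − 2.485)/(0.9154 − (0)) = 0.845.
μ = 2.485 − (0)·0.845 = 2.485.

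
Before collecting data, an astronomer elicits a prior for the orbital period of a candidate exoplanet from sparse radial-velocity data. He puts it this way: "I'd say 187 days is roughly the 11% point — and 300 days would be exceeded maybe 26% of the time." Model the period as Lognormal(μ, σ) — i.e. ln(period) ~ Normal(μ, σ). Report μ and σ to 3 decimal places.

If T ~ Lognormal(μ,σ) then ln T ~ Normal(μ,σ), so the p-quantile of ln T is μ + z_p·σ.
ln(187) = 5.231 and ln(300) = 5.704; z_{0.11} = -1.227, z_{0.74} = 0.6433.
σ = (5.704 − 5.231)/(0.6433 − (-1.227)) = 0.253.
μ = 5.231 − (-1.227)·0.253 = 5.541.

μ ≈ 5.541, σ ≈ 0.253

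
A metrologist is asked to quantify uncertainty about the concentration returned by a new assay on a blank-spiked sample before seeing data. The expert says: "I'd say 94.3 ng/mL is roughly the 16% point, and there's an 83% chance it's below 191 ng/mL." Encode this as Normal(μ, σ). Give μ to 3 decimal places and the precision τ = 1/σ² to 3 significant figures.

μ = 143.650, τ = 0.000406

The p-quantile of Normal(μ,σ) is μ + z_p·σ, with z_{0.16} = -0.9945 and z_{0.83} = 0.9542.
Eliminate σ: μ = (z₂·x₁ − z₁·x₂)/(z₂ − z₁) = (0.9542·94.3 − (-0.9945)·191)/1.949 = 143.650.
Then σ = (x₂ − x₁)/(z₂ − z₁) = (191 − 94.3)/1.949 = 49.625.
Precision τ = 1/σ² = 1/49.62² = 0.000406.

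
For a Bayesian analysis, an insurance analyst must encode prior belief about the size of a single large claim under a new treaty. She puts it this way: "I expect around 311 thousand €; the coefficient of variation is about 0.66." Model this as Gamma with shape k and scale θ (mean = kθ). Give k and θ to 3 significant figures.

For Gamma(k, scale θ): mean = kθ, variance = kθ², so CV = 1/√k.
CV = 0.66, hence k = 1/CV² = 2.3.
Then θ = mean/k = 311/2.3 = 135.

k ≈ 2.3, θ ≈ 135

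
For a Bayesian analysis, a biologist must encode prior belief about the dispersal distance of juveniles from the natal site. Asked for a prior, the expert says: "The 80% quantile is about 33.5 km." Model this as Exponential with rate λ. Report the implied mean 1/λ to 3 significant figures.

P(T < 33.5) = 1 − e^(−λ·33.5) = 0.8, so λ = −ln(1−0.8)/33.5 = −ln(0.2)/33.5 = 0.048.
Mean = 1/λ = 20.8 km.

mean ≈ 20.8 km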